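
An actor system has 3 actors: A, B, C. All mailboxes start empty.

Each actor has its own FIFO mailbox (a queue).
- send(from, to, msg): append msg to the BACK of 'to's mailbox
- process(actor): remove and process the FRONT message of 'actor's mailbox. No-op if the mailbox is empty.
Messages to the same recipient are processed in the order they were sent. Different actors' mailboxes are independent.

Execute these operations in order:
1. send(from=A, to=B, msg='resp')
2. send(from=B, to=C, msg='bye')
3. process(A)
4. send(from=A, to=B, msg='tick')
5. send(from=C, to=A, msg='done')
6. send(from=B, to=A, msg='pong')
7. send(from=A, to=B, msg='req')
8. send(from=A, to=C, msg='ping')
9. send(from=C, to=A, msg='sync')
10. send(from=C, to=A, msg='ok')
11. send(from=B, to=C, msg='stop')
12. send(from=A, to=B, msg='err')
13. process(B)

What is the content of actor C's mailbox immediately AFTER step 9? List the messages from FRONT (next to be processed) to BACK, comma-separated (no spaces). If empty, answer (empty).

After 1 (send(from=A, to=B, msg='resp')): A:[] B:[resp] C:[]
After 2 (send(from=B, to=C, msg='bye')): A:[] B:[resp] C:[bye]
After 3 (process(A)): A:[] B:[resp] C:[bye]
After 4 (send(from=A, to=B, msg='tick')): A:[] B:[resp,tick] C:[bye]
After 5 (send(from=C, to=A, msg='done')): A:[done] B:[resp,tick] C:[bye]
After 6 (send(from=B, to=A, msg='pong')): A:[done,pong] B:[resp,tick] C:[bye]
After 7 (send(from=A, to=B, msg='req')): A:[done,pong] B:[resp,tick,req] C:[bye]
After 8 (send(from=A, to=C, msg='ping')): A:[done,pong] B:[resp,tick,req] C:[bye,ping]
After 9 (send(from=C, to=A, msg='sync')): A:[done,pong,sync] B:[resp,tick,req] C:[bye,ping]

bye,ping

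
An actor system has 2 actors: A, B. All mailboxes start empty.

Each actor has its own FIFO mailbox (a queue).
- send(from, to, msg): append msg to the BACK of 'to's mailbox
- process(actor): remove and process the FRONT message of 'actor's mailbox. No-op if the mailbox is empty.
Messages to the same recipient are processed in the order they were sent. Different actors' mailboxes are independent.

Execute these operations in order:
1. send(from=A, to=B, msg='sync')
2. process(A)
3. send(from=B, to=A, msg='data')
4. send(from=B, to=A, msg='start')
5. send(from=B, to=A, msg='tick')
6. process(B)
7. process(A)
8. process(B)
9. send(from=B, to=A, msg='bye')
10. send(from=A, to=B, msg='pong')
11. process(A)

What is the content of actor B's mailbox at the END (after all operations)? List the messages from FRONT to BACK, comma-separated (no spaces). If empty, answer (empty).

Answer: pong

Derivation:
After 1 (send(from=A, to=B, msg='sync')): A:[] B:[sync]
After 2 (process(A)): A:[] B:[sync]
After 3 (send(from=B, to=A, msg='data')): A:[data] B:[sync]
After 4 (send(from=B, to=A, msg='start')): A:[data,start] B:[sync]
After 5 (send(from=B, to=A, msg='tick')): A:[data,start,tick] B:[sync]
After 6 (process(B)): A:[data,start,tick] B:[]
After 7 (process(A)): A:[start,tick] B:[]
After 8 (process(B)): A:[start,tick] B:[]
After 9 (send(from=B, to=A, msg='bye')): A:[start,tick,bye] B:[]
After 10 (send(from=A, to=B, msg='pong')): A:[start,tick,bye] B:[pong]
After 11 (process(A)): A:[tick,bye] B:[pong]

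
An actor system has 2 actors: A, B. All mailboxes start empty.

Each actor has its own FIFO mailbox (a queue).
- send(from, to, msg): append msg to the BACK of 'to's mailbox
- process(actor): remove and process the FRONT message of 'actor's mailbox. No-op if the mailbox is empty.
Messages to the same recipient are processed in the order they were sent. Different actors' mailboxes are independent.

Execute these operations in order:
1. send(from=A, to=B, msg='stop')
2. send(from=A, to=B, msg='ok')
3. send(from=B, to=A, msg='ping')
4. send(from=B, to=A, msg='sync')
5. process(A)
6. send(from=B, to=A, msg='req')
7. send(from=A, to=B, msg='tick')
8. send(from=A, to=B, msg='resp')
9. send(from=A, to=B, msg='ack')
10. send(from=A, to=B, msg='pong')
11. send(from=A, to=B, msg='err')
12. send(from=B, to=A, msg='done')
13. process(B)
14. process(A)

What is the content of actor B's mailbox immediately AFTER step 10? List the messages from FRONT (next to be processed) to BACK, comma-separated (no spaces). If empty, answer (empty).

After 1 (send(from=A, to=B, msg='stop')): A:[] B:[stop]
After 2 (send(from=A, to=B, msg='ok')): A:[] B:[stop,ok]
After 3 (send(from=B, to=A, msg='ping')): A:[ping] B:[stop,ok]
After 4 (send(from=B, to=A, msg='sync')): A:[ping,sync] B:[stop,ok]
After 5 (process(A)): A:[sync] B:[stop,ok]
After 6 (send(from=B, to=A, msg='req')): A:[sync,req] B:[stop,ok]
After 7 (send(from=A, to=B, msg='tick')): A:[sync,req] B:[stop,ok,tick]
After 8 (send(from=A, to=B, msg='resp')): A:[sync,req] B:[stop,ok,tick,resp]
After 9 (send(from=A, to=B, msg='ack')): A:[sync,req] B:[stop,ok,tick,resp,ack]
After 10 (send(from=A, to=B, msg='pong')): A:[sync,req] B:[stop,ok,tick,resp,ack,pong]

stop,ok,tick,resp,ack,pong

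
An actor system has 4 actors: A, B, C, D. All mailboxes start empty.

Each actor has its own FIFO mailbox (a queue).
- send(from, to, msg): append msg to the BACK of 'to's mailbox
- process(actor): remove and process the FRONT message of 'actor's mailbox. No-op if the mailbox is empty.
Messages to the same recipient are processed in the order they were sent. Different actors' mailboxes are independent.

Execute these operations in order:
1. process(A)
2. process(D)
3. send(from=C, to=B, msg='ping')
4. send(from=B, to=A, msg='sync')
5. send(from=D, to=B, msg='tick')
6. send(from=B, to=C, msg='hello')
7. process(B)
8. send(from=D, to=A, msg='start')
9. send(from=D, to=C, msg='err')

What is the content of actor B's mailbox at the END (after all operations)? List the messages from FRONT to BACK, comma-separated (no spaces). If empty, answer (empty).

After 1 (process(A)): A:[] B:[] C:[] D:[]
After 2 (process(D)): A:[] B:[] C:[] D:[]
After 3 (send(from=C, to=B, msg='ping')): A:[] B:[ping] C:[] D:[]
After 4 (send(from=B, to=A, msg='sync')): A:[sync] B:[ping] C:[] D:[]
After 5 (send(from=D, to=B, msg='tick')): A:[sync] B:[ping,tick] C:[] D:[]
After 6 (send(from=B, to=C, msg='hello')): A:[sync] B:[ping,tick] C:[hello] D:[]
After 7 (process(B)): A:[sync] B:[tick] C:[hello] D:[]
After 8 (send(from=D, to=A, msg='start')): A:[sync,start] B:[tick] C:[hello] D:[]
After 9 (send(from=D, to=C, msg='err')): A:[sync,start] B:[tick] C:[hello,err] D:[]

Answer: tick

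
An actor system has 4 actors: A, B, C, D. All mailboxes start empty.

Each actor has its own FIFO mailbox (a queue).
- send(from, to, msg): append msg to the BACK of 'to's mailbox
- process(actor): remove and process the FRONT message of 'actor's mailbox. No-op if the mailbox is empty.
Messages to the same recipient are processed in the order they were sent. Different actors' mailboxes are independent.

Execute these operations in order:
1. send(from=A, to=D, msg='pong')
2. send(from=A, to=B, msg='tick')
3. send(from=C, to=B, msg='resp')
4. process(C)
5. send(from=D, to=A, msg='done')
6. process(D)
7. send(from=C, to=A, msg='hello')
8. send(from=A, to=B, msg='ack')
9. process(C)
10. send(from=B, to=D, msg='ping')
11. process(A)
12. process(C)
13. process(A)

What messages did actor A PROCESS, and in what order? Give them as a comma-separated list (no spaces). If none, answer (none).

Answer: done,hello

Derivation:
After 1 (send(from=A, to=D, msg='pong')): A:[] B:[] C:[] D:[pong]
After 2 (send(from=A, to=B, msg='tick')): A:[] B:[tick] C:[] D:[pong]
After 3 (send(from=C, to=B, msg='resp')): A:[] B:[tick,resp] C:[] D:[pong]
After 4 (process(C)): A:[] B:[tick,resp] C:[] D:[pong]
After 5 (send(from=D, to=A, msg='done')): A:[done] B:[tick,resp] C:[] D:[pong]
After 6 (process(D)): A:[done] B:[tick,resp] C:[] D:[]
After 7 (send(from=C, to=A, msg='hello')): A:[done,hello] B:[tick,resp] C:[] D:[]
After 8 (send(from=A, to=B, msg='ack')): A:[done,hello] B:[tick,resp,ack] C:[] D:[]
After 9 (process(C)): A:[done,hello] B:[tick,resp,ack] C:[] D:[]
After 10 (send(from=B, to=D, msg='ping')): A:[done,hello] B:[tick,resp,ack] C:[] D:[ping]
After 11 (process(A)): A:[hello] B:[tick,resp,ack] C:[] D:[ping]
After 12 (process(C)): A:[hello] B:[tick,resp,ack] C:[] D:[ping]
After 13 (process(A)): A:[] B:[tick,resp,ack] C:[] D:[ping]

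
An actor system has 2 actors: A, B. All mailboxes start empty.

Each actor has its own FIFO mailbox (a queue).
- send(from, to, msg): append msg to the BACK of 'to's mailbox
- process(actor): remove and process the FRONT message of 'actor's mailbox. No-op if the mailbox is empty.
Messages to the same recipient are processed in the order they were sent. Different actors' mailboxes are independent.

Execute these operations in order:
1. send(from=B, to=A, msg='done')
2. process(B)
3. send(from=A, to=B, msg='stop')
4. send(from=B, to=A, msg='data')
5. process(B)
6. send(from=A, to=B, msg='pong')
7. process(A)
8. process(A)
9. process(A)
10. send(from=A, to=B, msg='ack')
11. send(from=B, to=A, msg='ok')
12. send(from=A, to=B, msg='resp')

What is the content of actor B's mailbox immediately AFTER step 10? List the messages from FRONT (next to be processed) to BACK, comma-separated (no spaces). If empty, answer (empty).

After 1 (send(from=B, to=A, msg='done')): A:[done] B:[]
After 2 (process(B)): A:[done] B:[]
After 3 (send(from=A, to=B, msg='stop')): A:[done] B:[stop]
After 4 (send(from=B, to=A, msg='data')): A:[done,data] B:[stop]
After 5 (process(B)): A:[done,data] B:[]
After 6 (send(from=A, to=B, msg='pong')): A:[done,data] B:[pong]
After 7 (process(A)): A:[data] B:[pong]
After 8 (process(A)): A:[] B:[pong]
After 9 (process(A)): A:[] B:[pong]
After 10 (send(from=A, to=B, msg='ack')): A:[] B:[pong,ack]

pong,ack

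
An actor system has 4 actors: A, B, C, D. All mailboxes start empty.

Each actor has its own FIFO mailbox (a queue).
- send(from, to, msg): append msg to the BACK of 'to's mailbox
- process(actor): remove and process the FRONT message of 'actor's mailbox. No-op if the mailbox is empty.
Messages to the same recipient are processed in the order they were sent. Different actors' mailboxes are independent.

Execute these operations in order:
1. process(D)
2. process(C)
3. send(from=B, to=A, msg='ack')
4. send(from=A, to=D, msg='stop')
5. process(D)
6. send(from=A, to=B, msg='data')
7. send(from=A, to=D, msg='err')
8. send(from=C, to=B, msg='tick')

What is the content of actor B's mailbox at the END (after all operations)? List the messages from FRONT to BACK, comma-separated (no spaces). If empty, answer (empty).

Answer: data,tick

Derivation:
After 1 (process(D)): A:[] B:[] C:[] D:[]
After 2 (process(C)): A:[] B:[] C:[] D:[]
After 3 (send(from=B, to=A, msg='ack')): A:[ack] B:[] C:[] D:[]
After 4 (send(from=A, to=D, msg='stop')): A:[ack] B:[] C:[] D:[stop]
After 5 (process(D)): A:[ack] B:[] C:[] D:[]
After 6 (send(from=A, to=B, msg='data')): A:[ack] B:[data] C:[] D:[]
After 7 (send(from=A, to=D, msg='err')): A:[ack] B:[data] C:[] D:[err]
After 8 (send(from=C, to=B, msg='tick')): A:[ack] B:[data,tick] C:[] D:[err]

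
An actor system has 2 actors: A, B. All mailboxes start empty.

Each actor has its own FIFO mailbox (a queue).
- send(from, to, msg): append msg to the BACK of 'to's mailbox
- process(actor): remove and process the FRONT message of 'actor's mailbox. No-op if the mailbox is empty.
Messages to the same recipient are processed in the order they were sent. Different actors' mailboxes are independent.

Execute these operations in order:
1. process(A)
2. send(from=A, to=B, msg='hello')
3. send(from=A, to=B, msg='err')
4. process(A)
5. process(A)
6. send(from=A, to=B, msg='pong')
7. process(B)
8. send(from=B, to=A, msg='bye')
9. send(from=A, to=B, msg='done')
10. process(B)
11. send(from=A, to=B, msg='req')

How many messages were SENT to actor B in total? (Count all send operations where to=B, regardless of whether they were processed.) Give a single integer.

After 1 (process(A)): A:[] B:[]
After 2 (send(from=A, to=B, msg='hello')): A:[] B:[hello]
After 3 (send(from=A, to=B, msg='err')): A:[] B:[hello,err]
After 4 (process(A)): A:[] B:[hello,err]
After 5 (process(A)): A:[] B:[hello,err]
After 6 (send(from=A, to=B, msg='pong')): A:[] B:[hello,err,pong]
After 7 (process(B)): A:[] B:[err,pong]
After 8 (send(from=B, to=A, msg='bye')): A:[bye] B:[err,pong]
After 9 (send(from=A, to=B, msg='done')): A:[bye] B:[err,pong,done]
After 10 (process(B)): A:[bye] B:[pong,done]
After 11 (send(from=A, to=B, msg='req')): A:[bye] B:[pong,done,req]

Answer: 5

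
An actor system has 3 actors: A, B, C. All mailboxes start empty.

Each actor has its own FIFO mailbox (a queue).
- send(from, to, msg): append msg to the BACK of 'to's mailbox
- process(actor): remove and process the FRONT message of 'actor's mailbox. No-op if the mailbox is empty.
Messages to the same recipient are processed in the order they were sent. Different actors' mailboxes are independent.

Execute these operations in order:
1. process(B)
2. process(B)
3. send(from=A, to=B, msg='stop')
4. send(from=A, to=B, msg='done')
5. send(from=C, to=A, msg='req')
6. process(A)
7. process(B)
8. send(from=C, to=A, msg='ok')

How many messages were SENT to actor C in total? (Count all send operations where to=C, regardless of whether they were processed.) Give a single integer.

Answer: 0

Derivation:
After 1 (process(B)): A:[] B:[] C:[]
After 2 (process(B)): A:[] B:[] C:[]
After 3 (send(from=A, to=B, msg='stop')): A:[] B:[stop] C:[]
After 4 (send(from=A, to=B, msg='done')): A:[] B:[stop,done] C:[]
After 5 (send(from=C, to=A, msg='req')): A:[req] B:[stop,done] C:[]
After 6 (process(A)): A:[] B:[stop,done] C:[]
After 7 (process(B)): A:[] B:[done] C:[]
After 8 (send(from=C, to=A, msg='ok')): A:[ok] B:[done] C:[]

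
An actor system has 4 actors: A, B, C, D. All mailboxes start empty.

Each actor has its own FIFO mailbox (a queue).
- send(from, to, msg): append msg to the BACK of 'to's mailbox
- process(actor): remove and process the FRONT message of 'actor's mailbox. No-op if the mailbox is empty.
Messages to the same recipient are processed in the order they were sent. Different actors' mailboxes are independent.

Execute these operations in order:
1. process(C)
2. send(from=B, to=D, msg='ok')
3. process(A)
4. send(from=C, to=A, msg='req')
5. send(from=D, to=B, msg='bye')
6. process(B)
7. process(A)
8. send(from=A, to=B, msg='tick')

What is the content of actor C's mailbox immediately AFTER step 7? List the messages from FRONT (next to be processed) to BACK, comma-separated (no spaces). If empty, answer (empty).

After 1 (process(C)): A:[] B:[] C:[] D:[]
After 2 (send(from=B, to=D, msg='ok')): A:[] B:[] C:[] D:[ok]
After 3 (process(A)): A:[] B:[] C:[] D:[ok]
After 4 (send(from=C, to=A, msg='req')): A:[req] B:[] C:[] D:[ok]
After 5 (send(from=D, to=B, msg='bye')): A:[req] B:[bye] C:[] D:[ok]
After 6 (process(B)): A:[req] B:[] C:[] D:[ok]
After 7 (process(A)): A:[] B:[] C:[] D:[ok]

(empty)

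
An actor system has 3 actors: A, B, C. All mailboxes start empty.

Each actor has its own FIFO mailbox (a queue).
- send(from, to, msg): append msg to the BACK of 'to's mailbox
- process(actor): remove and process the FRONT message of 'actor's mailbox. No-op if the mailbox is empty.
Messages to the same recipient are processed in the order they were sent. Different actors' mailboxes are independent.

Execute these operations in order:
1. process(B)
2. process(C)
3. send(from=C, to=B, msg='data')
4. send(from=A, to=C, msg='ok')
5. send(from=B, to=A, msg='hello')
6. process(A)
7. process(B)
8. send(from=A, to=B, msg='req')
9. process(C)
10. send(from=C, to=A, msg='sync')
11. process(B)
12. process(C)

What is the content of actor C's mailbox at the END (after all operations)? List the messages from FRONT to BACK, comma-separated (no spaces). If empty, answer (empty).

After 1 (process(B)): A:[] B:[] C:[]
After 2 (process(C)): A:[] B:[] C:[]
After 3 (send(from=C, to=B, msg='data')): A:[] B:[data] C:[]
After 4 (send(from=A, to=C, msg='ok')): A:[] B:[data] C:[ok]
After 5 (send(from=B, to=A, msg='hello')): A:[hello] B:[data] C:[ok]
After 6 (process(A)): A:[] B:[data] C:[ok]
After 7 (process(B)): A:[] B:[] C:[ok]
After 8 (send(from=A, to=B, msg='req')): A:[] B:[req] C:[ok]
After 9 (process(C)): A:[] B:[req] C:[]
After 10 (send(from=C, to=A, msg='sync')): A:[sync] B:[req] C:[]
After 11 (process(B)): A:[sync] B:[] C:[]
After 12 (process(C)): A:[sync] B:[] C:[]

Answer: (empty)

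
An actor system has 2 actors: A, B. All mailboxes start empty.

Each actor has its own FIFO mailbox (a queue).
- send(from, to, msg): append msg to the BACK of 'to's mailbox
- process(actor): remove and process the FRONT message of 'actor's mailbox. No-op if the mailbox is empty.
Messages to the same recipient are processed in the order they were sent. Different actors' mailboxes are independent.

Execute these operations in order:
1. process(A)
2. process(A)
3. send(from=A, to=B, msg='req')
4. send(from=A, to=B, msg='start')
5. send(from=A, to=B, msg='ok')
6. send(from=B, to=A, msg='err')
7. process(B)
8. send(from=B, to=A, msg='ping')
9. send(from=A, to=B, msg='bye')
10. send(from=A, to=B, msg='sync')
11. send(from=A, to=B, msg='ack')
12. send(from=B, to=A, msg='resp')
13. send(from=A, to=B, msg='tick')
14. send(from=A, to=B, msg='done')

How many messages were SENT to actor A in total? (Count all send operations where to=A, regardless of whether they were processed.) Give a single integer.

After 1 (process(A)): A:[] B:[]
After 2 (process(A)): A:[] B:[]
After 3 (send(from=A, to=B, msg='req')): A:[] B:[req]
After 4 (send(from=A, to=B, msg='start')): A:[] B:[req,start]
After 5 (send(from=A, to=B, msg='ok')): A:[] B:[req,start,ok]
After 6 (send(from=B, to=A, msg='err')): A:[err] B:[req,start,ok]
After 7 (process(B)): A:[err] B:[start,ok]
After 8 (send(from=B, to=A, msg='ping')): A:[err,ping] B:[start,ok]
After 9 (send(from=A, to=B, msg='bye')): A:[err,ping] B:[start,ok,bye]
After 10 (send(from=A, to=B, msg='sync')): A:[err,ping] B:[start,ok,bye,sync]
After 11 (send(from=A, to=B, msg='ack')): A:[err,ping] B:[start,ok,bye,sync,ack]
After 12 (send(from=B, to=A, msg='resp')): A:[err,ping,resp] B:[start,ok,bye,sync,ack]
After 13 (send(from=A, to=B, msg='tick')): A:[err,ping,resp] B:[start,ok,bye,sync,ack,tick]
After 14 (send(from=A, to=B, msg='done')): A:[err,ping,resp] B:[start,ok,bye,sync,ack,tick,done]

Answer: 3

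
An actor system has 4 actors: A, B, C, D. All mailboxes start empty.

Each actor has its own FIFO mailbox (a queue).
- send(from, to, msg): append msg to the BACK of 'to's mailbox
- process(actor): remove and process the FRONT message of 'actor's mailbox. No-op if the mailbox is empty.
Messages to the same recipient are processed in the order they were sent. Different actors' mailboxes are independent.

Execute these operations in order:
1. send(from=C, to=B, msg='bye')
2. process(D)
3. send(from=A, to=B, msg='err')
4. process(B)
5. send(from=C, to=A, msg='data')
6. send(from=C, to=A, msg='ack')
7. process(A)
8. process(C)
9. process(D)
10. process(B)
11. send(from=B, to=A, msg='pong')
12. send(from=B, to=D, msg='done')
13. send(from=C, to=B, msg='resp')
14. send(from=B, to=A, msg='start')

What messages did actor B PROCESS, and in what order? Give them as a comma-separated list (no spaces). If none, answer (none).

Answer: bye,err

Derivation:
After 1 (send(from=C, to=B, msg='bye')): A:[] B:[bye] C:[] D:[]
After 2 (process(D)): A:[] B:[bye] C:[] D:[]
After 3 (send(from=A, to=B, msg='err')): A:[] B:[bye,err] C:[] D:[]
After 4 (process(B)): A:[] B:[err] C:[] D:[]
After 5 (send(from=C, to=A, msg='data')): A:[data] B:[err] C:[] D:[]
After 6 (send(from=C, to=A, msg='ack')): A:[data,ack] B:[err] C:[] D:[]
After 7 (process(A)): A:[ack] B:[err] C:[] D:[]
After 8 (process(C)): A:[ack] B:[err] C:[] D:[]
After 9 (process(D)): A:[ack] B:[err] C:[] D:[]
After 10 (process(B)): A:[ack] B:[] C:[] D:[]
After 11 (send(from=B, to=A, msg='pong')): A:[ack,pong] B:[] C:[] D:[]
After 12 (send(from=B, to=D, msg='done')): A:[ack,pong] B:[] C:[] D:[done]
After 13 (send(from=C, to=B, msg='resp')): A:[ack,pong] B:[resp] C:[] D:[done]
After 14 (send(from=B, to=A, msg='start')): A:[ack,pong,start] B:[resp] C:[] D:[done]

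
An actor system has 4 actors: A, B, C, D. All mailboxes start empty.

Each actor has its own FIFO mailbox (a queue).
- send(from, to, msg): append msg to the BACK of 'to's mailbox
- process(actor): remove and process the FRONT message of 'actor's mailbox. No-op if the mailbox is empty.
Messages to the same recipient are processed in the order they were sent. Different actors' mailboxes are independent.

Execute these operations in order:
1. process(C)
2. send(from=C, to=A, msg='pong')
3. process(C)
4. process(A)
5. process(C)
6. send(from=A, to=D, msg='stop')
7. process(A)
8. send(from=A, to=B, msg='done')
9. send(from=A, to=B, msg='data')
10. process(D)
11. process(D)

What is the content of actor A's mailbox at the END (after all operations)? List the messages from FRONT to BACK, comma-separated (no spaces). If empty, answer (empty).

Answer: (empty)

Derivation:
After 1 (process(C)): A:[] B:[] C:[] D:[]
After 2 (send(from=C, to=A, msg='pong')): A:[pong] B:[] C:[] D:[]
After 3 (process(C)): A:[pong] B:[] C:[] D:[]
After 4 (process(A)): A:[] B:[] C:[] D:[]
After 5 (process(C)): A:[] B:[] C:[] D:[]
After 6 (send(from=A, to=D, msg='stop')): A:[] B:[] C:[] D:[stop]
After 7 (process(A)): A:[] B:[] C:[] D:[stop]
After 8 (send(from=A, to=B, msg='done')): A:[] B:[done] C:[] D:[stop]
After 9 (send(from=A, to=B, msg='data')): A:[] B:[done,data] C:[] D:[stop]
After 10 (process(D)): A:[] B:[done,data] C:[] D:[]
After 11 (process(D)): A:[] B:[done,data] C:[] D:[]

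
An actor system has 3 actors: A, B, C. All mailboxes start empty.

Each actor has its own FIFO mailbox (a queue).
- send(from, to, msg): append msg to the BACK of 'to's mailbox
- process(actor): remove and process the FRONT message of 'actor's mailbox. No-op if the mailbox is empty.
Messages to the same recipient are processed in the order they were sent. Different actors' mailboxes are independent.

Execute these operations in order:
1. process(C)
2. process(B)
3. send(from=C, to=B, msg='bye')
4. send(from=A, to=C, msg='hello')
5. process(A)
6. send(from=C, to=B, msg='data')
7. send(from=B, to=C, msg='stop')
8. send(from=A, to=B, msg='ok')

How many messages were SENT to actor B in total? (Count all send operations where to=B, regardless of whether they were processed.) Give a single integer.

Answer: 3

Derivation:
After 1 (process(C)): A:[] B:[] C:[]
After 2 (process(B)): A:[] B:[] C:[]
After 3 (send(from=C, to=B, msg='bye')): A:[] B:[bye] C:[]
After 4 (send(from=A, to=C, msg='hello')): A:[] B:[bye] C:[hello]
After 5 (process(A)): A:[] B:[bye] C:[hello]
After 6 (send(from=C, to=B, msg='data')): A:[] B:[bye,data] C:[hello]
After 7 (send(from=B, to=C, msg='stop')): A:[] B:[bye,data] C:[hello,stop]
After 8 (send(from=A, to=B, msg='ok')): A:[] B:[bye,data,ok] C:[hello,stop]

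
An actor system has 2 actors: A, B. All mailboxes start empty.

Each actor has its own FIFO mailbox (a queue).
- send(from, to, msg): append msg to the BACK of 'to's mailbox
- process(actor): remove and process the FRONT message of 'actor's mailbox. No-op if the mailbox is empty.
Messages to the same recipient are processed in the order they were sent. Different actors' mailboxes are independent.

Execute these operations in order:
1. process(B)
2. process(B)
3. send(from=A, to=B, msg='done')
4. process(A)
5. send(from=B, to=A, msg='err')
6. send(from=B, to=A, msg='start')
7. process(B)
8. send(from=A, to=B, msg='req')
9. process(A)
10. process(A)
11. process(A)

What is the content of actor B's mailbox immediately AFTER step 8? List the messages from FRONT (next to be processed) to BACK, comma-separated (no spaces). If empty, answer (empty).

After 1 (process(B)): A:[] B:[]
After 2 (process(B)): A:[] B:[]
After 3 (send(from=A, to=B, msg='done')): A:[] B:[done]
After 4 (process(A)): A:[] B:[done]
After 5 (send(from=B, to=A, msg='err')): A:[err] B:[done]
After 6 (send(from=B, to=A, msg='start')): A:[err,start] B:[done]
After 7 (process(B)): A:[err,start] B:[]
After 8 (send(from=A, to=B, msg='req')): A:[err,start] B:[req]

req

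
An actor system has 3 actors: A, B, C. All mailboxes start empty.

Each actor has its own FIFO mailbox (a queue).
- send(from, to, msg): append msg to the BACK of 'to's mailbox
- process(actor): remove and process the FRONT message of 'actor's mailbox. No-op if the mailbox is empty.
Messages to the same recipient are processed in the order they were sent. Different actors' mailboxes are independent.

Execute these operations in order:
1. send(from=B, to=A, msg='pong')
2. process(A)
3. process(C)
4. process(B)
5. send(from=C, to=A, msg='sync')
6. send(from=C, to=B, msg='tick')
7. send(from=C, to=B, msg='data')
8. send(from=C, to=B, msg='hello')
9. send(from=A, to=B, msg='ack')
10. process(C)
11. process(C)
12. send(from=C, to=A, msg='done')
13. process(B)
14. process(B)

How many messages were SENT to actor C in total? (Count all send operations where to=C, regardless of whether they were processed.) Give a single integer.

After 1 (send(from=B, to=A, msg='pong')): A:[pong] B:[] C:[]
After 2 (process(A)): A:[] B:[] C:[]
After 3 (process(C)): A:[] B:[] C:[]
After 4 (process(B)): A:[] B:[] C:[]
After 5 (send(from=C, to=A, msg='sync')): A:[sync] B:[] C:[]
After 6 (send(from=C, to=B, msg='tick')): A:[sync] B:[tick] C:[]
After 7 (send(from=C, to=B, msg='data')): A:[sync] B:[tick,data] C:[]
After 8 (send(from=C, to=B, msg='hello')): A:[sync] B:[tick,data,hello] C:[]
After 9 (send(from=A, to=B, msg='ack')): A:[sync] B:[tick,data,hello,ack] C:[]
After 10 (process(C)): A:[sync] B:[tick,data,hello,ack] C:[]
After 11 (process(C)): A:[sync] B:[tick,data,hello,ack] C:[]
After 12 (send(from=C, to=A, msg='done')): A:[sync,done] B:[tick,data,hello,ack] C:[]
After 13 (process(B)): A:[sync,done] B:[data,hello,ack] C:[]
After 14 (process(B)): A:[sync,done] B:[hello,ack] C:[]

Answer: 0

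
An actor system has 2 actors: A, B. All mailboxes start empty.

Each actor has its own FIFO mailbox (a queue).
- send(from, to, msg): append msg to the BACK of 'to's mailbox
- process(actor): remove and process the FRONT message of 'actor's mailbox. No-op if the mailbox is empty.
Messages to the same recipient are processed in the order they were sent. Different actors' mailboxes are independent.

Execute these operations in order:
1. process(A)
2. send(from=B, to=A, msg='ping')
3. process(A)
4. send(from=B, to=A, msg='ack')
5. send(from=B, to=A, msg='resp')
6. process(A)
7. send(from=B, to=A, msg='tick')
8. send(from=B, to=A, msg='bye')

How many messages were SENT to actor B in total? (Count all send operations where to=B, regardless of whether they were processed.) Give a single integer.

Answer: 0

Derivation:
After 1 (process(A)): A:[] B:[]
After 2 (send(from=B, to=A, msg='ping')): A:[ping] B:[]
After 3 (process(A)): A:[] B:[]
After 4 (send(from=B, to=A, msg='ack')): A:[ack] B:[]
After 5 (send(from=B, to=A, msg='resp')): A:[ack,resp] B:[]
After 6 (process(A)): A:[resp] B:[]
After 7 (send(from=B, to=A, msg='tick')): A:[resp,tick] B:[]
After 8 (send(from=B, to=A, msg='bye')): A:[resp,tick,bye] B:[]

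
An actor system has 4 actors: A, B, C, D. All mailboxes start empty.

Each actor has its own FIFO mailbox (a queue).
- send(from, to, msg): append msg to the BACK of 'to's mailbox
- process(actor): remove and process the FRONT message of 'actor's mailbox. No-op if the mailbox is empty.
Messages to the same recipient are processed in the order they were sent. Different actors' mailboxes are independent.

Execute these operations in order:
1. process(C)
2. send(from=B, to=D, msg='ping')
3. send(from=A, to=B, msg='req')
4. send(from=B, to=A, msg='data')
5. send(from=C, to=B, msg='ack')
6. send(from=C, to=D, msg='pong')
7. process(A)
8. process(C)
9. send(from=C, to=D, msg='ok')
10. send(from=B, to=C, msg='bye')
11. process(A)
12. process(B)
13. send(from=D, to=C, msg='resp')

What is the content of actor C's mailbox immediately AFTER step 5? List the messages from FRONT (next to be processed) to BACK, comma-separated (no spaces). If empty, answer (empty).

After 1 (process(C)): A:[] B:[] C:[] D:[]
After 2 (send(from=B, to=D, msg='ping')): A:[] B:[] C:[] D:[ping]
After 3 (send(from=A, to=B, msg='req')): A:[] B:[req] C:[] D:[ping]
After 4 (send(from=B, to=A, msg='data')): A:[data] B:[req] C:[] D:[ping]
After 5 (send(from=C, to=B, msg='ack')): A:[data] B:[req,ack] C:[] D:[ping]

(empty)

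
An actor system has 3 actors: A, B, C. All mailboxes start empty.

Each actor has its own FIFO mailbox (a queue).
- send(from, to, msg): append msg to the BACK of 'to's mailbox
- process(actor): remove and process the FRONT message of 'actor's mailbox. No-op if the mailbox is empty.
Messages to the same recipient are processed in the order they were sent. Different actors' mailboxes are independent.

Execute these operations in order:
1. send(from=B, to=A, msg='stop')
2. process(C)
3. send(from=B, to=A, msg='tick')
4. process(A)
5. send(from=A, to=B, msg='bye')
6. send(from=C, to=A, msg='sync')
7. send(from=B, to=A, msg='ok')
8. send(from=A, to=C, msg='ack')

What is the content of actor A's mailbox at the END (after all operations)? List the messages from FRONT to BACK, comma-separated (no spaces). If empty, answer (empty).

After 1 (send(from=B, to=A, msg='stop')): A:[stop] B:[] C:[]
After 2 (process(C)): A:[stop] B:[] C:[]
After 3 (send(from=B, to=A, msg='tick')): A:[stop,tick] B:[] C:[]
After 4 (process(A)): A:[tick] B:[] C:[]
After 5 (send(from=A, to=B, msg='bye')): A:[tick] B:[bye] C:[]
After 6 (send(from=C, to=A, msg='sync')): A:[tick,sync] B:[bye] C:[]
After 7 (send(from=B, to=A, msg='ok')): A:[tick,sync,ok] B:[bye] C:[]
After 8 (send(from=A, to=C, msg='ack')): A:[tick,sync,ok] B:[bye] C:[ack]

Answer: tick,sync,ok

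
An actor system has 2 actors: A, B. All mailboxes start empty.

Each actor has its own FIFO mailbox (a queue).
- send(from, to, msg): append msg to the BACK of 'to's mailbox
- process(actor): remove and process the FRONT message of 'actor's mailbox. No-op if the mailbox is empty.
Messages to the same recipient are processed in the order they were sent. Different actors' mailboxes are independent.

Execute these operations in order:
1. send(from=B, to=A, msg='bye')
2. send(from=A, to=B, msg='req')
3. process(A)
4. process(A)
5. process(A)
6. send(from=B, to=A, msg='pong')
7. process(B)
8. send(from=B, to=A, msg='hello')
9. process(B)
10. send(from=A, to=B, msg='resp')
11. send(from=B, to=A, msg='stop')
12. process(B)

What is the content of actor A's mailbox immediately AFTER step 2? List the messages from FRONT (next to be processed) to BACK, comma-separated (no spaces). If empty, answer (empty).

After 1 (send(from=B, to=A, msg='bye')): A:[bye] B:[]
After 2 (send(from=A, to=B, msg='req')): A:[bye] B:[req]

bye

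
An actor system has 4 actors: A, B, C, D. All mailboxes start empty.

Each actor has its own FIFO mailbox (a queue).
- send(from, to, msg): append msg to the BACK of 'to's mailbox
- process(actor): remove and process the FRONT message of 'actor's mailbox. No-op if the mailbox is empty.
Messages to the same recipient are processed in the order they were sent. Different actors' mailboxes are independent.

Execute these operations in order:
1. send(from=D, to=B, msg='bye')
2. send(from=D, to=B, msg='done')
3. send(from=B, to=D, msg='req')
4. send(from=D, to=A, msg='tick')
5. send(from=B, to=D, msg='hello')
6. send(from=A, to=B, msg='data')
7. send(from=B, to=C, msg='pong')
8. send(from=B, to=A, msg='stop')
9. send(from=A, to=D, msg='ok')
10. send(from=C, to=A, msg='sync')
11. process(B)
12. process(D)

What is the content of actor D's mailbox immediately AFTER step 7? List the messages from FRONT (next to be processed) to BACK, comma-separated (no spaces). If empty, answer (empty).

After 1 (send(from=D, to=B, msg='bye')): A:[] B:[bye] C:[] D:[]
After 2 (send(from=D, to=B, msg='done')): A:[] B:[bye,done] C:[] D:[]
After 3 (send(from=B, to=D, msg='req')): A:[] B:[bye,done] C:[] D:[req]
After 4 (send(from=D, to=A, msg='tick')): A:[tick] B:[bye,done] C:[] D:[req]
After 5 (send(from=B, to=D, msg='hello')): A:[tick] B:[bye,done] C:[] D:[req,hello]
After 6 (send(from=A, to=B, msg='data')): A:[tick] B:[bye,done,data] C:[] D:[req,hello]
After 7 (send(from=B, to=C, msg='pong')): A:[tick] B:[bye,done,data] C:[pong] D:[req,hello]

req,hello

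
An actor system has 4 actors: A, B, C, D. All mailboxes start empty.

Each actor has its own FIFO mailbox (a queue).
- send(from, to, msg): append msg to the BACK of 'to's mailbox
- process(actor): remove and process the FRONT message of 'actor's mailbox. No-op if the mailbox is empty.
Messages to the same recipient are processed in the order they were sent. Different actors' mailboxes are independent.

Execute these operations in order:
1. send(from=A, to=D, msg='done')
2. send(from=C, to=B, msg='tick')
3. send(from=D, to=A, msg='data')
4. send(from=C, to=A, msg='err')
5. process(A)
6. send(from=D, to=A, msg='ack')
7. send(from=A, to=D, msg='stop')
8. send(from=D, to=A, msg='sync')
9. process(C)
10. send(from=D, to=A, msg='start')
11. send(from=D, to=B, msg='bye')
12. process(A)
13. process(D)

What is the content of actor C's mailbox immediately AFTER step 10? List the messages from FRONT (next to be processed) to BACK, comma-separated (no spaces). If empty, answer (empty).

After 1 (send(from=A, to=D, msg='done')): A:[] B:[] C:[] D:[done]
After 2 (send(from=C, to=B, msg='tick')): A:[] B:[tick] C:[] D:[done]
After 3 (send(from=D, to=A, msg='data')): A:[data] B:[tick] C:[] D:[done]
After 4 (send(from=C, to=A, msg='err')): A:[data,err] B:[tick] C:[] D:[done]
After 5 (process(A)): A:[err] B:[tick] C:[] D:[done]
After 6 (send(from=D, to=A, msg='ack')): A:[err,ack] B:[tick] C:[] D:[done]
After 7 (send(from=A, to=D, msg='stop')): A:[err,ack] B:[tick] C:[] D:[done,stop]
After 8 (send(from=D, to=A, msg='sync')): A:[err,ack,sync] B:[tick] C:[] D:[done,stop]
After 9 (process(C)): A:[err,ack,sync] B:[tick] C:[] D:[done,stop]
After 10 (send(from=D, to=A, msg='start')): A:[err,ack,sync,start] B:[tick] C:[] D:[done,stop]

(empty)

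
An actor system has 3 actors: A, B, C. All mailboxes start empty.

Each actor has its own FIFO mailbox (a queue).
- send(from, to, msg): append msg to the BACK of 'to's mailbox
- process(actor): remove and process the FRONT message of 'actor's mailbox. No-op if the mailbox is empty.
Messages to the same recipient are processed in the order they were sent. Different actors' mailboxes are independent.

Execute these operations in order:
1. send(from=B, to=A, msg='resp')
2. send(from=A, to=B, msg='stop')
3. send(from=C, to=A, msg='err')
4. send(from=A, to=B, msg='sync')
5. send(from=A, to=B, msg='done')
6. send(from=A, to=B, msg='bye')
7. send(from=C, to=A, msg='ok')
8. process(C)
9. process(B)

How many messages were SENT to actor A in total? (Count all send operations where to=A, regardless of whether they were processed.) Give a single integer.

After 1 (send(from=B, to=A, msg='resp')): A:[resp] B:[] C:[]
After 2 (send(from=A, to=B, msg='stop')): A:[resp] B:[stop] C:[]
After 3 (send(from=C, to=A, msg='err')): A:[resp,err] B:[stop] C:[]
After 4 (send(from=A, to=B, msg='sync')): A:[resp,err] B:[stop,sync] C:[]
After 5 (send(from=A, to=B, msg='done')): A:[resp,err] B:[stop,sync,done] C:[]
After 6 (send(from=A, to=B, msg='bye')): A:[resp,err] B:[stop,sync,done,bye] C:[]
After 7 (send(from=C, to=A, msg='ok')): A:[resp,err,ok] B:[stop,sync,done,bye] C:[]
After 8 (process(C)): A:[resp,err,ok] B:[stop,sync,done,bye] C:[]
After 9 (process(B)): A:[resp,err,ok] B:[sync,done,bye] C:[]

Answer: 3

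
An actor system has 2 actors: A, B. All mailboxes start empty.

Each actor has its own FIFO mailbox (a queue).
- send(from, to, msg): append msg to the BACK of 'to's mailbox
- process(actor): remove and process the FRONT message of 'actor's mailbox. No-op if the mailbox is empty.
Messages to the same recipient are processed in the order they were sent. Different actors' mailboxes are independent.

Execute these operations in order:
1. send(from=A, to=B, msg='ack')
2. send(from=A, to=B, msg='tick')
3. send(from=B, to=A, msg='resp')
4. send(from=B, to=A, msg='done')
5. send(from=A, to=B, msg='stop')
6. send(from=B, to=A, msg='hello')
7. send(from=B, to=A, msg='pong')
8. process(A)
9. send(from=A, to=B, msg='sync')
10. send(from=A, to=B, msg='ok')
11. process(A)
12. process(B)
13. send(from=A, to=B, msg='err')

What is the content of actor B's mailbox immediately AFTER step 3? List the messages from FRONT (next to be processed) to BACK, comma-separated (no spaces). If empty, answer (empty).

After 1 (send(from=A, to=B, msg='ack')): A:[] B:[ack]
After 2 (send(from=A, to=B, msg='tick')): A:[] B:[ack,tick]
After 3 (send(from=B, to=A, msg='resp')): A:[resp] B:[ack,tick]

ack,tick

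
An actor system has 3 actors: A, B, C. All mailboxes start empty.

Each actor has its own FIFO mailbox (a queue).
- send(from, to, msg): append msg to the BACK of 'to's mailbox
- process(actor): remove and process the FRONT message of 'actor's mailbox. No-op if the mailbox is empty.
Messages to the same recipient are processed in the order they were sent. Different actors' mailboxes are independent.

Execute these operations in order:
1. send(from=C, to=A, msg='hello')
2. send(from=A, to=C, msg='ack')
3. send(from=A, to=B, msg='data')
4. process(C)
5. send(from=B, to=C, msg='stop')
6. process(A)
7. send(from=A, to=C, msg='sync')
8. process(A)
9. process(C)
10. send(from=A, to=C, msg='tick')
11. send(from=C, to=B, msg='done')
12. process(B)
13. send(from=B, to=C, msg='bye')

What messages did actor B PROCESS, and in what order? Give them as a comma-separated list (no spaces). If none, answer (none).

After 1 (send(from=C, to=A, msg='hello')): A:[hello] B:[] C:[]
After 2 (send(from=A, to=C, msg='ack')): A:[hello] B:[] C:[ack]
After 3 (send(from=A, to=B, msg='data')): A:[hello] B:[data] C:[ack]
After 4 (process(C)): A:[hello] B:[data] C:[]
After 5 (send(from=B, to=C, msg='stop')): A:[hello] B:[data] C:[stop]
After 6 (process(A)): A:[] B:[data] C:[stop]
After 7 (send(from=A, to=C, msg='sync')): A:[] B:[data] C:[stop,sync]
After 8 (process(A)): A:[] B:[data] C:[stop,sync]
After 9 (process(C)): A:[] B:[data] C:[sync]
After 10 (send(from=A, to=C, msg='tick')): A:[] B:[data] C:[sync,tick]
After 11 (send(from=C, to=B, msg='done')): A:[] B:[data,done] C:[sync,tick]
After 12 (process(B)): A:[] B:[done] C:[sync,tick]
After 13 (send(from=B, to=C, msg='bye')): A:[] B:[done] C:[sync,tick,bye]

Answer: data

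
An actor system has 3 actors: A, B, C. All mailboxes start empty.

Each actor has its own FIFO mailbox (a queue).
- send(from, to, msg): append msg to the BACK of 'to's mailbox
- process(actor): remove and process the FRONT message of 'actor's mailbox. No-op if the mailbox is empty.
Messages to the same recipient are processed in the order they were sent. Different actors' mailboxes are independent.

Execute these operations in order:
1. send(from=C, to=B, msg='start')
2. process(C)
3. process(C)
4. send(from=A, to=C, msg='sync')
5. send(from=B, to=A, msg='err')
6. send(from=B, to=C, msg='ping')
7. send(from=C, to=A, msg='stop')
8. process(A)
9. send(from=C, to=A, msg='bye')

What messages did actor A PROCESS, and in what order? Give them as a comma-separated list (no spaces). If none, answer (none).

After 1 (send(from=C, to=B, msg='start')): A:[] B:[start] C:[]
After 2 (process(C)): A:[] B:[start] C:[]
After 3 (process(C)): A:[] B:[start] C:[]
After 4 (send(from=A, to=C, msg='sync')): A:[] B:[start] C:[sync]
After 5 (send(from=B, to=A, msg='err')): A:[err] B:[start] C:[sync]
After 6 (send(from=B, to=C, msg='ping')): A:[err] B:[start] C:[sync,ping]
After 7 (send(from=C, to=A, msg='stop')): A:[err,stop] B:[start] C:[sync,ping]
After 8 (process(A)): A:[stop] B:[start] C:[sync,ping]
After 9 (send(from=C, to=A, msg='bye')): A:[stop,bye] B:[start] C:[sync,ping]

Answer: err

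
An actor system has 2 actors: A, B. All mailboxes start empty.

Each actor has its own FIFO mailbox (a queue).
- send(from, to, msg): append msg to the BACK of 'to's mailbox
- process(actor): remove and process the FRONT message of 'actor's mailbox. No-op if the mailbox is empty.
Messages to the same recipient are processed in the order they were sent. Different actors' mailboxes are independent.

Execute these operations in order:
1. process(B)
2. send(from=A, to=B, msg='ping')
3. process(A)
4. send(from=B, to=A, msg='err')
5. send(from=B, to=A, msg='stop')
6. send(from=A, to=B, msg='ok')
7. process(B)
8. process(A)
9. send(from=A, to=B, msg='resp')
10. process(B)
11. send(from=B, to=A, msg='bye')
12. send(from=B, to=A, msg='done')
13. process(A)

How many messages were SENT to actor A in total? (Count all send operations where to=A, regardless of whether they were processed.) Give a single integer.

Answer: 4

Derivation:
After 1 (process(B)): A:[] B:[]
After 2 (send(from=A, to=B, msg='ping')): A:[] B:[ping]
After 3 (process(A)): A:[] B:[ping]
After 4 (send(from=B, to=A, msg='err')): A:[err] B:[ping]
After 5 (send(from=B, to=A, msg='stop')): A:[err,stop] B:[ping]
After 6 (send(from=A, to=B, msg='ok')): A:[err,stop] B:[ping,ok]
After 7 (process(B)): A:[err,stop] B:[ok]
After 8 (process(A)): A:[stop] B:[ok]
After 9 (send(from=A, to=B, msg='resp')): A:[stop] B:[ok,resp]
After 10 (process(B)): A:[stop] B:[resp]
After 11 (send(from=B, to=A, msg='bye')): A:[stop,bye] B:[resp]
After 12 (send(from=B, to=A, msg='done')): A:[stop,bye,done] B:[resp]
After 13 (process(A)): A:[bye,done] B:[resp]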